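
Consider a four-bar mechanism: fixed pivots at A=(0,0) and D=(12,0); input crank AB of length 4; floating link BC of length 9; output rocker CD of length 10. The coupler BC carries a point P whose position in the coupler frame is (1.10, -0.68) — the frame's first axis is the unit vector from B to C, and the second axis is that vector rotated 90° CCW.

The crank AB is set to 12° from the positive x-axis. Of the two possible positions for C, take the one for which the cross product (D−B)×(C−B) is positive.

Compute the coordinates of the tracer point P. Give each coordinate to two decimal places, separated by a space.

4.99 1.55

A=(0,0), D=(12.00,0)
B = A + 4.00·(cos12°, sin12°) = (3.9126, 0.8316)
|BD| = 8.1301
circle(B,9.00) ∩ circle(D,10.00): a=2.8965, h=8.5212
  candidates: C₊=(7.6656,9.0118) cross=69.278; C₋=(5.9223,-7.9411) cross=-69.278
  mode + wants cross > 0 → take C=(7.6656,9.0118) (cross=69.278)
ex = (C−B)/|BC| = (0.4170,0.9089); ey = (-0.9089,0.4170)
P = B + 1.10·ex + -0.68·ey = (4.9893,1.5479)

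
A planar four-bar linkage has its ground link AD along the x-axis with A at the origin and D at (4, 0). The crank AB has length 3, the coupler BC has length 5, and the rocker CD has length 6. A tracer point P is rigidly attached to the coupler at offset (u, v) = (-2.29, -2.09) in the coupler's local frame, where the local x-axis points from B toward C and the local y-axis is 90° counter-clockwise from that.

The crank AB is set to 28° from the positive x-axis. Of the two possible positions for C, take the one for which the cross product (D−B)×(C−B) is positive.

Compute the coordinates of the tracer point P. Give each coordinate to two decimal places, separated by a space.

A=(0,0), D=(4.00,0)
B = A + 3.00·(cos28°, sin28°) = (2.6488, 1.4084)
|BD| = 1.9517
circle(B,5.00) ∩ circle(D,6.00): a=-1.8421, h=4.6483
  candidates: C₊=(4.7279,5.9557) cross=9.072; C₋=(-1.9808,-0.4802) cross=-9.072
  mode + wants cross > 0 → take C=(4.7279,5.9557) (cross=9.072)
ex = (C−B)/|BC| = (0.4158,0.9095); ey = (-0.9095,0.4158)
P = B + -2.29·ex + -2.09·ey = (3.5974,-1.5433)

3.60 -1.54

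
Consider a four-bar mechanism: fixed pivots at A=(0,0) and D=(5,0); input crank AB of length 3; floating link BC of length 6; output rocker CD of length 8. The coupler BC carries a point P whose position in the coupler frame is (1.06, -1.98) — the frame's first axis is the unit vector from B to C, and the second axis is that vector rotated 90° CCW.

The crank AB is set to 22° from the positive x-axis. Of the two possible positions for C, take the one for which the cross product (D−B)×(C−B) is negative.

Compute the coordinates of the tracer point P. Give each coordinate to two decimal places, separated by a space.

1.21 2.73

A=(0,0), D=(5.00,0)
B = A + 3.00·(cos22°, sin22°) = (2.7816, 1.1238)
|BD| = 2.4869
circle(B,6.00) ∩ circle(D,8.00): a=-4.3862, h=4.0941
  candidates: C₊=(0.7189,6.7581) cross=10.181; C₋=(-2.9813,-0.5463) cross=-10.181
  mode - wants cross < 0 → take C=(-2.9813,-0.5463) (cross=-10.181)
ex = (C−B)/|BC| = (-0.9605,-0.2783); ey = (0.2783,-0.9605)
P = B + 1.06·ex + -1.98·ey = (1.2123,2.7305)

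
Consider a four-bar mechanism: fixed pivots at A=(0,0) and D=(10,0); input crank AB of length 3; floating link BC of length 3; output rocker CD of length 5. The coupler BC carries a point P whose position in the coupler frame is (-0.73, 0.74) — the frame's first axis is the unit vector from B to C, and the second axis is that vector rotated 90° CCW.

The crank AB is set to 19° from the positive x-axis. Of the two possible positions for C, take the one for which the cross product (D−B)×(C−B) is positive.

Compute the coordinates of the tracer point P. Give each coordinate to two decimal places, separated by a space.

A=(0,0), D=(10.00,0)
B = A + 3.00·(cos19°, sin19°) = (2.8366, 0.9767)
|BD| = 7.2297
circle(B,3.00) ∩ circle(D,5.00): a=2.5083, h=1.6457
  candidates: C₊=(5.5442,2.2685) cross=11.898; C₋=(5.0996,-0.9928) cross=-11.898
  mode + wants cross > 0 → take C=(5.5442,2.2685) (cross=11.898)
ex = (C−B)/|BC| = (0.9026,0.4306); ey = (-0.4306,0.9026)
P = B + -0.73·ex + 0.74·ey = (1.8591,1.3303)

1.86 1.33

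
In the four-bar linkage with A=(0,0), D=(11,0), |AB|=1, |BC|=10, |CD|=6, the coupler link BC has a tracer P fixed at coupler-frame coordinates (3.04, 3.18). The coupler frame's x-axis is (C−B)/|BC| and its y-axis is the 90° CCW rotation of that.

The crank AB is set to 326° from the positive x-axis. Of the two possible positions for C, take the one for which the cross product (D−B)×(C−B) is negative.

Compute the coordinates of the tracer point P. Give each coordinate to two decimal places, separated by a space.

5.08 0.57

A=(0,0), D=(11.00,0)
B = A + 1.00·(cos326°, sin326°) = (0.8290, -0.5592)
|BD| = 10.1863
circle(B,10.00) ∩ circle(D,6.00): a=8.2346, h=5.6737
  candidates: C₊=(8.7398,5.5580) cross=57.794; C₋=(9.3627,-5.7723) cross=-57.794
  mode - wants cross < 0 → take C=(9.3627,-5.7723) (cross=-57.794)
ex = (C−B)/|BC| = (0.8534,-0.5213); ey = (0.5213,0.8534)
P = B + 3.04·ex + 3.18·ey = (5.0810,0.5697)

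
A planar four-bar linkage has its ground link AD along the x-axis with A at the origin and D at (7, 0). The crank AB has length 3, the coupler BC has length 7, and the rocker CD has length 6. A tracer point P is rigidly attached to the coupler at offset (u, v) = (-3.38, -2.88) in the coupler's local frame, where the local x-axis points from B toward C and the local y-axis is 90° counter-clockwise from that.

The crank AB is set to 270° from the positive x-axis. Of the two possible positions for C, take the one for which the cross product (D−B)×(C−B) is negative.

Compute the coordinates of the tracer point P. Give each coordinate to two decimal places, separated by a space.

-4.28 -4.18

A=(0,0), D=(7.00,0)
B = A + 3.00·(cos270°, sin270°) = (-0.0000, -3.0000)
|BD| = 7.6158
circle(B,7.00) ∩ circle(D,6.00): a=4.6614, h=5.2222
  candidates: C₊=(2.2274,3.6362) cross=39.771; C₋=(6.3416,-5.9638) cross=-39.771
  mode - wants cross < 0 → take C=(6.3416,-5.9638) (cross=-39.771)
ex = (C−B)/|BC| = (0.9059,-0.4234); ey = (0.4234,0.9059)
P = B + -3.38·ex + -2.88·ey = (-4.2815,-4.1780)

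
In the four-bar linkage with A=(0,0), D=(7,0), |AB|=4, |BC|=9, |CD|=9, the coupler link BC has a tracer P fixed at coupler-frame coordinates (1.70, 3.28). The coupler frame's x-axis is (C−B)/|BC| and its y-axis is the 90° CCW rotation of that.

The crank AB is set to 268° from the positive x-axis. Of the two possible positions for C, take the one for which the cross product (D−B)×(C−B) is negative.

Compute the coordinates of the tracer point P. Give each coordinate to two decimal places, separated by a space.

A=(0,0), D=(7.00,0)
B = A + 4.00·(cos268°, sin268°) = (-0.1396, -3.9976)
|BD| = 8.1826
circle(B,9.00) ∩ circle(D,9.00): a=4.0913, h=8.0163
  candidates: C₊=(-0.4861,4.9958) cross=65.594; C₋=(7.3465,-8.9933) cross=-65.594
  mode - wants cross < 0 → take C=(7.3465,-8.9933) (cross=-65.594)
ex = (C−B)/|BC| = (0.8318,-0.5551); ey = (0.5551,0.8318)
P = B + 1.70·ex + 3.28·ey = (3.0951,-2.2129)

3.10 -2.21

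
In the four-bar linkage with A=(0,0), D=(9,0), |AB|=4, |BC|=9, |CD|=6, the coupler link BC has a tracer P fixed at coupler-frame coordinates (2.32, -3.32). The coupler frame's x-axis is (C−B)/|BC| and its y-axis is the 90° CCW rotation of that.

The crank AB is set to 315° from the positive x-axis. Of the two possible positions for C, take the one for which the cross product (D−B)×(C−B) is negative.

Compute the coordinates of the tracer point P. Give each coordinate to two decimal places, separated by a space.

4.06 -6.69

A=(0,0), D=(9.00,0)
B = A + 4.00·(cos315°, sin315°) = (2.8284, -2.8284)
|BD| = 6.7888
circle(B,9.00) ∩ circle(D,6.00): a=6.7087, h=5.9995
  candidates: C₊=(6.4276,5.4206) cross=40.729; C₋=(11.4267,-5.4874) cross=-40.729
  mode - wants cross < 0 → take C=(11.4267,-5.4874) (cross=-40.729)
ex = (C−B)/|BC| = (0.9554,-0.2954); ey = (0.2954,0.9554)
P = B + 2.32·ex + -3.32·ey = (4.0640,-6.6856)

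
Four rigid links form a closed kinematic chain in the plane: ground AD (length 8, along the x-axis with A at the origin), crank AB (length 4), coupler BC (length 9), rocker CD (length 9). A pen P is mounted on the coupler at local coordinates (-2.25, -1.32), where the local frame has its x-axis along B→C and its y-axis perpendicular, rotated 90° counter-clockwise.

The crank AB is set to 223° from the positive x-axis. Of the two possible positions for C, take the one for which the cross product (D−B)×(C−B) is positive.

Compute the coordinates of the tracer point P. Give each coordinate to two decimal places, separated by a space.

A=(0,0), D=(8.00,0)
B = A + 4.00·(cos223°, sin223°) = (-2.9254, -2.7280)
|BD| = 11.2608
circle(B,9.00) ∩ circle(D,9.00): a=5.6304, h=7.0213
  candidates: C₊=(0.8364,5.4481) cross=79.066; C₋=(4.2382,-8.1761) cross=-79.066
  mode + wants cross > 0 → take C=(0.8364,5.4481) (cross=79.066)
ex = (C−B)/|BC| = (0.4180,0.9085); ey = (-0.9085,0.4180)
P = B + -2.25·ex + -1.32·ey = (-2.6667,-5.3238)

-2.67 -5.32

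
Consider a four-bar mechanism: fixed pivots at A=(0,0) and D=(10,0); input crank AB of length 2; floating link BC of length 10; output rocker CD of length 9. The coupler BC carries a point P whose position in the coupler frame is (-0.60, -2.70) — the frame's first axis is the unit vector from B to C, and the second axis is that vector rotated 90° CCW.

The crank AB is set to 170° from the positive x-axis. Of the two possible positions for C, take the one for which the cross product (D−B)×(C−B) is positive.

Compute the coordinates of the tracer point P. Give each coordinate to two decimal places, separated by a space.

-0.46 -1.97

A=(0,0), D=(10.00,0)
B = A + 2.00·(cos170°, sin170°) = (-1.9696, 0.3473)
|BD| = 11.9747
circle(B,10.00) ∩ circle(D,9.00): a=6.7807, h=7.3500
  candidates: C₊=(5.0214,7.4975) cross=88.014; C₋=(4.5950,-7.1963) cross=-88.014
  mode + wants cross > 0 → take C=(5.0214,7.4975) (cross=88.014)
ex = (C−B)/|BC| = (0.6991,0.7150); ey = (-0.7150,0.6991)
P = B + -0.60·ex + -2.70·ey = (-0.4585,-1.9693)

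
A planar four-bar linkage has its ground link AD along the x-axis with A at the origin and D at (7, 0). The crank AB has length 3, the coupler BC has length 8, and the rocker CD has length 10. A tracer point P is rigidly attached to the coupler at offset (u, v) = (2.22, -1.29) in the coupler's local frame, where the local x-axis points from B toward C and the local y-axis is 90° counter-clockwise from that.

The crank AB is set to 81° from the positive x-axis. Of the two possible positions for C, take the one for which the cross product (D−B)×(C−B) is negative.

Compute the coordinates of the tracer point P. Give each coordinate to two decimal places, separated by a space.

A=(0,0), D=(7.00,0)
B = A + 3.00·(cos81°, sin81°) = (0.4693, 2.9631)
|BD| = 7.1715
circle(B,8.00) ∩ circle(D,10.00): a=1.0758, h=7.9273
  candidates: C₊=(4.7243,9.7376) cross=56.851; C₋=(-1.8264,-4.7005) cross=-56.851
  mode - wants cross < 0 → take C=(-1.8264,-4.7005) (cross=-56.851)
ex = (C−B)/|BC| = (-0.2870,-0.9579); ey = (0.9579,-0.2870)
P = B + 2.22·ex + -1.29·ey = (-1.4035,1.2066)

-1.40 1.21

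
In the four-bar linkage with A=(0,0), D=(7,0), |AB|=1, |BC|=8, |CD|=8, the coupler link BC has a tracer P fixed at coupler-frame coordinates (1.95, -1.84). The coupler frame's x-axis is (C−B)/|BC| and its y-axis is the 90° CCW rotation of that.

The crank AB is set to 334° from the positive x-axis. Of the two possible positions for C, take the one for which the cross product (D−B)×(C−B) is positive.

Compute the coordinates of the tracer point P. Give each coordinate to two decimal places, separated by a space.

A=(0,0), D=(7.00,0)
B = A + 1.00·(cos334°, sin334°) = (0.8988, -0.4384)
|BD| = 6.1169
circle(B,8.00) ∩ circle(D,8.00): a=3.0585, h=7.3923
  candidates: C₊=(3.4196,7.1541) cross=45.218; C₋=(4.4792,-7.5925) cross=-45.218
  mode + wants cross > 0 → take C=(3.4196,7.1541) (cross=45.218)
ex = (C−B)/|BC| = (0.3151,0.9491); ey = (-0.9491,0.3151)
P = B + 1.95·ex + -1.84·ey = (3.2595,0.8325)

3.26 0.83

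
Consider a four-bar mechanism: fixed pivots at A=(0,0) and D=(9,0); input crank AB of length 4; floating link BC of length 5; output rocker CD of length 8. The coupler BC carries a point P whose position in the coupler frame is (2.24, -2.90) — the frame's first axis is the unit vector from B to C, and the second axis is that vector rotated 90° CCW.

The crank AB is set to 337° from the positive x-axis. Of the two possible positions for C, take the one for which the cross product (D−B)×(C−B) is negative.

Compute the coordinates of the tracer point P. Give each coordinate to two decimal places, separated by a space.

1.11 -4.18

A=(0,0), D=(9.00,0)
B = A + 4.00·(cos337°, sin337°) = (3.6820, -1.5629)
|BD| = 5.5429
circle(B,5.00) ∩ circle(D,8.00): a=-0.7466, h=4.9439
  candidates: C₊=(1.5717,2.9699) cross=27.404; C₋=(4.3598,-6.5168) cross=-27.404
  mode - wants cross < 0 → take C=(4.3598,-6.5168) (cross=-27.404)
ex = (C−B)/|BC| = (0.1356,-0.9908); ey = (0.9908,0.1356)
P = B + 2.24·ex + -2.90·ey = (1.1124,-4.1754)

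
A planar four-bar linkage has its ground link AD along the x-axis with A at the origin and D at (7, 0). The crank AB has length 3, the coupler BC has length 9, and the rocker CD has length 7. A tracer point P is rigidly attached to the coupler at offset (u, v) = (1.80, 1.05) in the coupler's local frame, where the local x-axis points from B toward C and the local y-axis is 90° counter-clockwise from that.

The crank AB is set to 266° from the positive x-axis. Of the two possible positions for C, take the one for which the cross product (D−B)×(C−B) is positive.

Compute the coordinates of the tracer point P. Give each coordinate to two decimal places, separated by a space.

A=(0,0), D=(7.00,0)
B = A + 3.00·(cos266°, sin266°) = (-0.2093, -2.9927)
|BD| = 7.8058
circle(B,9.00) ∩ circle(D,7.00): a=5.9526, h=6.7503
  candidates: C₊=(2.7005,5.5240) cross=52.691; C₋=(7.8765,-6.9449) cross=-52.691
  mode + wants cross > 0 → take C=(2.7005,5.5240) (cross=52.691)
ex = (C−B)/|BC| = (0.3233,0.9463); ey = (-0.9463,0.3233)
P = B + 1.80·ex + 1.05·ey = (-0.6209,-0.9499)

-0.62 -0.95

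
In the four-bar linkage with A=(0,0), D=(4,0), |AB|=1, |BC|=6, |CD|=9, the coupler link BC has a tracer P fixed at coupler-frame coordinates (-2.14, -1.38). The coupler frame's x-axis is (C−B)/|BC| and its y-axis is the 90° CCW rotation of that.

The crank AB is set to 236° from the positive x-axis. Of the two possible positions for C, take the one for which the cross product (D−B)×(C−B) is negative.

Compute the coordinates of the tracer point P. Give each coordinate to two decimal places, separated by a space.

A=(0,0), D=(4.00,0)
B = A + 1.00·(cos236°, sin236°) = (-0.5592, -0.8290)
|BD| = 4.6340
circle(B,6.00) ∩ circle(D,9.00): a=-2.5385, h=5.4366
  candidates: C₊=(-4.0293,4.0657) cross=25.193; C₋=(-2.0841,-6.6320) cross=-25.193
  mode - wants cross < 0 → take C=(-2.0841,-6.6320) (cross=-25.193)
ex = (C−B)/|BC| = (-0.2542,-0.9672); ey = (0.9672,-0.2542)
P = B + -2.14·ex + -1.38·ey = (-1.3500,1.5914)

-1.35 1.59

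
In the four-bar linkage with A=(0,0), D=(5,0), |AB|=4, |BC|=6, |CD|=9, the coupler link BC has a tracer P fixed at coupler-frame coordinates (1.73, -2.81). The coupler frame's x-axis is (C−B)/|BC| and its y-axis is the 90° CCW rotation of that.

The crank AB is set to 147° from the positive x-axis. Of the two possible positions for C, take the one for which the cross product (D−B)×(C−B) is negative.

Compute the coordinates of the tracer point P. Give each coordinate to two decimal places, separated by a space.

A=(0,0), D=(5.00,0)
B = A + 4.00·(cos147°, sin147°) = (-3.3547, 2.1786)
|BD| = 8.6341
circle(B,6.00) ∩ circle(D,9.00): a=1.7111, h=5.7508
  candidates: C₊=(-0.2479,7.3116) cross=49.653; C₋=(-3.1500,-3.8180) cross=-49.653
  mode - wants cross < 0 → take C=(-3.1500,-3.8180) (cross=-49.653)
ex = (C−B)/|BC| = (0.0341,-0.9994); ey = (0.9994,0.0341)
P = B + 1.73·ex + -2.81·ey = (-6.1040,0.3537)

-6.10 0.35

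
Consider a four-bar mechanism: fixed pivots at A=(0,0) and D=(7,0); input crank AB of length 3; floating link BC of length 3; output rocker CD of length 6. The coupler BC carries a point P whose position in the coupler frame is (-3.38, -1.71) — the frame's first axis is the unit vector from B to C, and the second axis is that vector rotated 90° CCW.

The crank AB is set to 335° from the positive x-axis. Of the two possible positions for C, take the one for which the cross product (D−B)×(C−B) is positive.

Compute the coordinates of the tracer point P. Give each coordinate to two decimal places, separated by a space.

A=(0,0), D=(7.00,0)
B = A + 3.00·(cos335°, sin335°) = (2.7189, -1.2679)
|BD| = 4.4649
circle(B,3.00) ∩ circle(D,6.00): a=-0.7912, h=2.8938
  candidates: C₊=(1.1386,1.2822) cross=12.920; C₋=(2.7821,-4.2672) cross=-12.920
  mode + wants cross > 0 → take C=(1.1386,1.2822) (cross=12.920)
ex = (C−B)/|BC| = (-0.5268,0.8500); ey = (-0.8500,-0.5268)
P = B + -3.38·ex + -1.71·ey = (5.9529,-3.2401)

5.95 -3.24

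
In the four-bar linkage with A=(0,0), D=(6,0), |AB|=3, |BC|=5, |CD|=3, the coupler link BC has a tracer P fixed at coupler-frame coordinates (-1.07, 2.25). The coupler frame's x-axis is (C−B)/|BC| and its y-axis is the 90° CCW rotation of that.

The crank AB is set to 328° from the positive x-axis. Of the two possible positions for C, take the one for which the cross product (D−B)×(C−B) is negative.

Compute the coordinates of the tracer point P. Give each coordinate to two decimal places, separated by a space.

1.97 0.83

A=(0,0), D=(6.00,0)
B = A + 3.00·(cos328°, sin328°) = (2.5441, -1.5898)
|BD| = 3.8040
circle(B,5.00) ∩ circle(D,3.00): a=4.0051, h=2.9933
  candidates: C₊=(4.9317,2.8034) cross=11.386; C₋=(7.4336,-2.6353) cross=-11.386
  mode - wants cross < 0 → take C=(7.4336,-2.6353) (cross=-11.386)
ex = (C−B)/|BC| = (0.9779,-0.2091); ey = (0.2091,0.9779)
P = B + -1.07·ex + 2.25·ey = (1.9683,0.8342)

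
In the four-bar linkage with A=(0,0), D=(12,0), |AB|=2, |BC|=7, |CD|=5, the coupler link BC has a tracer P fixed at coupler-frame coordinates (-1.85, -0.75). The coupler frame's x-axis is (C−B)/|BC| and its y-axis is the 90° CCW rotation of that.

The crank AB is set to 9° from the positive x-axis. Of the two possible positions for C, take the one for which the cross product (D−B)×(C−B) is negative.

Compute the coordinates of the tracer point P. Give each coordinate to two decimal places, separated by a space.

A=(0,0), D=(12.00,0)
B = A + 2.00·(cos9°, sin9°) = (1.9754, 0.3129)
|BD| = 10.0295
circle(B,7.00) ∩ circle(D,5.00): a=6.2112, h=3.2281
  candidates: C₊=(8.2843,3.3457) cross=32.376; C₋=(8.0829,-3.1074) cross=-32.376
  mode - wants cross < 0 → take C=(8.0829,-3.1074) (cross=-32.376)
ex = (C−B)/|BC| = (0.8725,-0.4886); ey = (0.4886,0.8725)
P = B + -1.85·ex + -0.75·ey = (-0.0052,0.5624)

-0.01 0.56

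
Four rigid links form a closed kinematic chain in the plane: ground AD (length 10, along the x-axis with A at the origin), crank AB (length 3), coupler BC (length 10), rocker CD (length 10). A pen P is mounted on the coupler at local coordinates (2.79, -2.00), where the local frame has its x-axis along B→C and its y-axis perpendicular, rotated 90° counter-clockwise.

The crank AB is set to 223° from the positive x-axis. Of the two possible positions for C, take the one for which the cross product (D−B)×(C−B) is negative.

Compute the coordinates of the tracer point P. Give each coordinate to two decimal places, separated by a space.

-1.48 -5.40

A=(0,0), D=(10.00,0)
B = A + 3.00·(cos223°, sin223°) = (-2.1941, -2.0460)
|BD| = 12.3645
circle(B,10.00) ∩ circle(D,10.00): a=6.1823, h=7.8600
  candidates: C₊=(2.6023,6.7287) cross=97.185; C₋=(5.2036,-8.7746) cross=-97.185
  mode - wants cross < 0 → take C=(5.2036,-8.7746) (cross=-97.185)
ex = (C−B)/|BC| = (0.7398,-0.6729); ey = (0.6729,0.7398)
P = B + 2.79·ex + -2.00·ey = (-1.4758,-5.4028)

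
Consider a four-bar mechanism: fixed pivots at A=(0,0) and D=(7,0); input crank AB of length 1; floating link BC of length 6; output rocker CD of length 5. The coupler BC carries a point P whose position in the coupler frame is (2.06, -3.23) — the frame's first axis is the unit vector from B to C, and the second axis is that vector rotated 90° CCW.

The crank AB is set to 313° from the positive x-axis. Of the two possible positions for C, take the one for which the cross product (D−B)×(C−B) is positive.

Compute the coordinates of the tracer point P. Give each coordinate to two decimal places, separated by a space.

A=(0,0), D=(7.00,0)
B = A + 1.00·(cos313°, sin313°) = (0.6820, -0.7314)
|BD| = 6.3602
circle(B,6.00) ∩ circle(D,5.00): a=4.0448, h=4.4316
  candidates: C₊=(4.1904,4.1360) cross=28.186; C₋=(5.2096,-4.6685) cross=-28.186
  mode + wants cross > 0 → take C=(4.1904,4.1360) (cross=28.186)
ex = (C−B)/|BC| = (0.5847,0.8112); ey = (-0.8112,0.5847)
P = B + 2.06·ex + -3.23·ey = (4.5068,-0.9489)

4.51 -0.95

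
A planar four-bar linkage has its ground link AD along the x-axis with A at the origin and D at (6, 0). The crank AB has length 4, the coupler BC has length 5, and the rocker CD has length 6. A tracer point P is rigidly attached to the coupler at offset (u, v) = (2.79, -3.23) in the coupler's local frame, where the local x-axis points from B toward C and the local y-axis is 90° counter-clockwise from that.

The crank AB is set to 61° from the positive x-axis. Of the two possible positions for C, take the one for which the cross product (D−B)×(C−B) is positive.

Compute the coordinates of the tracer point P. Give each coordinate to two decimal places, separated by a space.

A=(0,0), D=(6.00,0)
B = A + 4.00·(cos61°, sin61°) = (1.9392, 3.4985)
|BD| = 5.3600
circle(B,5.00) ∩ circle(D,6.00): a=1.6539, h=4.7186
  candidates: C₊=(6.2720,5.9938) cross=25.291; C₋=(0.1124,-1.1558) cross=-25.291
  mode + wants cross > 0 → take C=(6.2720,5.9938) (cross=25.291)
ex = (C−B)/|BC| = (0.8666,0.4991); ey = (-0.4991,0.8666)
P = B + 2.79·ex + -3.23·ey = (5.9689,2.0919)

5.97 2.09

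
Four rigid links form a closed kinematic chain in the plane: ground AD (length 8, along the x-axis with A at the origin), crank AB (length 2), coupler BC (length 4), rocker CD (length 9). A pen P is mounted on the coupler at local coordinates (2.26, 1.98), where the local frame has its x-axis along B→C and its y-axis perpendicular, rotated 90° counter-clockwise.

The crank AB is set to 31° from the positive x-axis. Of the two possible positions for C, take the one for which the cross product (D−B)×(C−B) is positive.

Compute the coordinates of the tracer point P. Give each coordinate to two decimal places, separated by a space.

-0.90 2.51

A=(0,0), D=(8.00,0)
B = A + 2.00·(cos31°, sin31°) = (1.7143, 1.0301)
|BD| = 6.3695
circle(B,4.00) ∩ circle(D,9.00): a=-1.9177, h=3.5103
  candidates: C₊=(0.3896,4.8043) cross=22.359; C₋=(-0.7458,-2.1239) cross=-22.359
  mode + wants cross > 0 → take C=(0.3896,4.8043) (cross=22.359)
ex = (C−B)/|BC| = (-0.3312,0.9436); ey = (-0.9436,-0.3312)
P = B + 2.26·ex + 1.98·ey = (-0.9024,2.5068)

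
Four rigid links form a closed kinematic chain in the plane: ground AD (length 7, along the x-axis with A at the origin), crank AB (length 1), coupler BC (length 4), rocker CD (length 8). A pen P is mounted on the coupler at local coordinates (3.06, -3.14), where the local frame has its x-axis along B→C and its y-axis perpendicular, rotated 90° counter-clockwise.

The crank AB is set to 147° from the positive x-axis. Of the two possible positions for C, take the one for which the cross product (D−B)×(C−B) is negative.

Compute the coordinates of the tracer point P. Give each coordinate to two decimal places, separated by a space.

-3.48 -2.95

A=(0,0), D=(7.00,0)
B = A + 1.00·(cos147°, sin147°) = (-0.8387, 0.5446)
|BD| = 7.8576
circle(B,4.00) ∩ circle(D,8.00): a=0.8744, h=3.9033
  candidates: C₊=(0.3042,4.3779) cross=30.670; C₋=(-0.2369,-3.4098) cross=-30.670
  mode - wants cross < 0 → take C=(-0.2369,-3.4098) (cross=-30.670)
ex = (C−B)/|BC| = (0.1504,-0.9886); ey = (0.9886,0.1504)
P = B + 3.06·ex + -3.14·ey = (-3.4826,-2.9529)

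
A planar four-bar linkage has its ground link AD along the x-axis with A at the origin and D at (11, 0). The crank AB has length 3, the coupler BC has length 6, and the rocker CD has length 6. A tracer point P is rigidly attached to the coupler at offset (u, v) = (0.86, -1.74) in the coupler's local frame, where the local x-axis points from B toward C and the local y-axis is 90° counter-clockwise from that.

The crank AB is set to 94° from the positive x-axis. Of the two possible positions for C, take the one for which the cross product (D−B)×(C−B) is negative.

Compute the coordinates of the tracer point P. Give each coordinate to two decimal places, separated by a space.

-0.33 1.06

A=(0,0), D=(11.00,0)
B = A + 3.00·(cos94°, sin94°) = (-0.2093, 2.9927)
|BD| = 11.6019
circle(B,6.00) ∩ circle(D,6.00): a=5.8009, h=1.5327
  candidates: C₊=(5.7907,2.9771) cross=17.782; C₋=(5.0000,0.0156) cross=-17.782
  mode - wants cross < 0 → take C=(5.0000,0.0156) (cross=-17.782)
ex = (C−B)/|BC| = (0.8682,-0.4962); ey = (0.4962,0.8682)
P = B + 0.86·ex + -1.74·ey = (-0.3260,1.0553)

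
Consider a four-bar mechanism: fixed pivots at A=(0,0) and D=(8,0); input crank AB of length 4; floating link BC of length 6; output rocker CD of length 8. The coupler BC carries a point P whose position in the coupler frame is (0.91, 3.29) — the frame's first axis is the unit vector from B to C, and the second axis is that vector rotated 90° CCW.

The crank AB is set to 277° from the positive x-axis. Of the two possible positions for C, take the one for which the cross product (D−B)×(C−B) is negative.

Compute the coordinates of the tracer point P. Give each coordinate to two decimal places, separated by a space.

3.17 -1.86

A=(0,0), D=(8.00,0)
B = A + 4.00·(cos277°, sin277°) = (0.4875, -3.9702)
|BD| = 8.4971
circle(B,6.00) ∩ circle(D,8.00): a=2.6009, h=5.4070
  candidates: C₊=(0.2607,2.0255) cross=45.943; C₋=(5.3134,-7.5354) cross=-45.943
  mode - wants cross < 0 → take C=(5.3134,-7.5354) (cross=-45.943)
ex = (C−B)/|BC| = (0.8043,-0.5942); ey = (0.5942,0.8043)
P = B + 0.91·ex + 3.29·ey = (3.1743,-1.8647)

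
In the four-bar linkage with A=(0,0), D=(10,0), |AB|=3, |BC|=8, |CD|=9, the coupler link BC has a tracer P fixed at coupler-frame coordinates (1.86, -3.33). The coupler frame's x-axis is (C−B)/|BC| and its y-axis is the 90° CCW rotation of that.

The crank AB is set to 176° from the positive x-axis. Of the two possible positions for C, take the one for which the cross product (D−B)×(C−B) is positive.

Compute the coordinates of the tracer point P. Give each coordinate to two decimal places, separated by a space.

0.62 -1.01

A=(0,0), D=(10.00,0)
B = A + 3.00·(cos176°, sin176°) = (-2.9927, 0.2093)
|BD| = 12.9944
circle(B,8.00) ∩ circle(D,9.00): a=5.8431, h=5.4643
  candidates: C₊=(2.9376,5.5788) cross=71.005; C₋=(2.7616,-5.3484) cross=-71.005
  mode + wants cross > 0 → take C=(2.9376,5.5788) (cross=71.005)
ex = (C−B)/|BC| = (0.7413,0.6712); ey = (-0.6712,0.7413)
P = B + 1.86·ex + -3.33·ey = (0.6212,-1.0108)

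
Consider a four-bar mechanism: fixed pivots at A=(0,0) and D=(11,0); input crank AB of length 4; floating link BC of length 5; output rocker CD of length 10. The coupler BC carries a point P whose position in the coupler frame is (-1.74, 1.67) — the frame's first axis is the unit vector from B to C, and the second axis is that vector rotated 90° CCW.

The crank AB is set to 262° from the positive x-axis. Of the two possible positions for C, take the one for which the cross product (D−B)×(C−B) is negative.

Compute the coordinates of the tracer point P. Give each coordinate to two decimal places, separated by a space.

-1.08 -1.61

A=(0,0), D=(11.00,0)
B = A + 4.00·(cos262°, sin262°) = (-0.5567, -3.9611)
|BD| = 12.2167
circle(B,5.00) ∩ circle(D,10.00): a=3.0388, h=3.9706
  candidates: C₊=(1.0305,0.7803) cross=48.508; C₋=(3.6053,-6.7319) cross=-48.508
  mode - wants cross < 0 → take C=(3.6053,-6.7319) (cross=-48.508)
ex = (C−B)/|BC| = (0.8324,-0.5542); ey = (0.5542,0.8324)
P = B + -1.74·ex + 1.67·ey = (-1.0796,-1.6067)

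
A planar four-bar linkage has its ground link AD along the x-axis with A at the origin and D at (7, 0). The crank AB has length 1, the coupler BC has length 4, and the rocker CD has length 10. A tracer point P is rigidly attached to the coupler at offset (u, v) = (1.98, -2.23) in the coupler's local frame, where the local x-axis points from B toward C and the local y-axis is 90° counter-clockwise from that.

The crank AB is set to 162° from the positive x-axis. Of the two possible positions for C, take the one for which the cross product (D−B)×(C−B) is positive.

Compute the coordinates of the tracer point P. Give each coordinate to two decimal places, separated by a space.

0.61 2.85

A=(0,0), D=(7.00,0)
B = A + 1.00·(cos162°, sin162°) = (-0.9511, 0.3090)
|BD| = 7.9571
circle(B,4.00) ∩ circle(D,10.00): a=-1.2998, h=3.7829
  candidates: C₊=(-2.1030,4.1396) cross=30.101; C₋=(-2.3968,-3.4206) cross=-30.101
  mode + wants cross > 0 → take C=(-2.1030,4.1396) (cross=30.101)
ex = (C−B)/|BC| = (-0.2880,0.9576); ey = (-0.9576,-0.2880)
P = B + 1.98·ex + -2.23·ey = (0.6143,2.8473)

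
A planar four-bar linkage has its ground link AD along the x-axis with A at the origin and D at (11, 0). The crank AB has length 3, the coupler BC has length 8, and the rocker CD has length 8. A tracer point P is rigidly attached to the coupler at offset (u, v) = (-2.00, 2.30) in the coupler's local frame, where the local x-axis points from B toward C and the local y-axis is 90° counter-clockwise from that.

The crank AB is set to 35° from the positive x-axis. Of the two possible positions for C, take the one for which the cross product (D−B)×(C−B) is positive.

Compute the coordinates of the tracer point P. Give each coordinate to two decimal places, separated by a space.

A=(0,0), D=(11.00,0)
B = A + 3.00·(cos35°, sin35°) = (2.4575, 1.7207)
|BD| = 8.7141
circle(B,8.00) ∩ circle(D,8.00): a=4.3571, h=6.7094
  candidates: C₊=(8.0536,7.4377) cross=58.467; C₋=(5.4039,-5.7169) cross=-58.467
  mode + wants cross > 0 → take C=(8.0536,7.4377) (cross=58.467)
ex = (C−B)/|BC| = (0.6995,0.7146); ey = (-0.7146,0.6995)
P = B + -2.00·ex + 2.30·ey = (-0.5852,1.9004)

-0.59 1.90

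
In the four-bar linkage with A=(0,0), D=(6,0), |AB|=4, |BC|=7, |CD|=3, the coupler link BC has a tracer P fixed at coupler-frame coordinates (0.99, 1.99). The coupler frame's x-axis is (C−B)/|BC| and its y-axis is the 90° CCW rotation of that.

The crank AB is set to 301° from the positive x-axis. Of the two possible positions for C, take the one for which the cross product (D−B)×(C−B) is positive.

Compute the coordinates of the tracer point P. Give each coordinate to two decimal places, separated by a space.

0.70 -1.67

A=(0,0), D=(6.00,0)
B = A + 4.00·(cos301°, sin301°) = (2.0602, -3.4287)
|BD| = 5.2229
circle(B,7.00) ∩ circle(D,3.00): a=6.4408, h=2.7417
  candidates: C₊=(5.1189,2.8677) cross=14.319; C₋=(8.7186,-1.2686) cross=-14.319
  mode + wants cross > 0 → take C=(5.1189,2.8677) (cross=14.319)
ex = (C−B)/|BC| = (0.4370,0.8995); ey = (-0.8995,0.4370)
P = B + 0.99·ex + 1.99·ey = (0.7028,-1.6686)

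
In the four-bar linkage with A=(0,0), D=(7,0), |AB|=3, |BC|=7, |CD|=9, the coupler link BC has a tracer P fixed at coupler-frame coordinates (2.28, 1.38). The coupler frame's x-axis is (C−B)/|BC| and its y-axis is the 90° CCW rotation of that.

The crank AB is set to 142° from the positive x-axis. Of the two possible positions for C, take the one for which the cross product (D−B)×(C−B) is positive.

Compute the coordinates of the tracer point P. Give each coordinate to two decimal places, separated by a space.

-2.08 4.50

A=(0,0), D=(7.00,0)
B = A + 3.00·(cos142°, sin142°) = (-2.3640, 1.8470)
|BD| = 9.5444
circle(B,7.00) ∩ circle(D,9.00): a=3.0959, h=6.2782
  candidates: C₊=(1.8882,7.4074) cross=59.922; C₋=(-0.5416,-4.9116) cross=-59.922
  mode + wants cross > 0 → take C=(1.8882,7.4074) (cross=59.922)
ex = (C−B)/|BC| = (0.6075,0.7943); ey = (-0.7943,0.6075)
P = B + 2.28·ex + 1.38·ey = (-2.0752,4.4964)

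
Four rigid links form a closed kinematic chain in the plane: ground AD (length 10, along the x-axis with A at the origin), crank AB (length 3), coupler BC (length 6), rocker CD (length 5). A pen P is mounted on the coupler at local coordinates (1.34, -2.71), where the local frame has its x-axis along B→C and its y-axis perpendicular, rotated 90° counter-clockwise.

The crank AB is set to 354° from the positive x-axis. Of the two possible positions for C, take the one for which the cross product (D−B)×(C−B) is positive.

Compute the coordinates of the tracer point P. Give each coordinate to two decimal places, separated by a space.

5.88 -1.19

A=(0,0), D=(10.00,0)
B = A + 3.00·(cos354°, sin354°) = (2.9836, -0.3136)
|BD| = 7.0234
circle(B,6.00) ∩ circle(D,5.00): a=4.2948, h=4.1898
  candidates: C₊=(7.0870,4.0638) cross=29.427; C₋=(7.4612,-4.3075) cross=-29.427
  mode + wants cross > 0 → take C=(7.0870,4.0638) (cross=29.427)
ex = (C−B)/|BC| = (0.6839,0.7296); ey = (-0.7296,0.6839)
P = B + 1.34·ex + -2.71·ey = (5.8771,-1.1894)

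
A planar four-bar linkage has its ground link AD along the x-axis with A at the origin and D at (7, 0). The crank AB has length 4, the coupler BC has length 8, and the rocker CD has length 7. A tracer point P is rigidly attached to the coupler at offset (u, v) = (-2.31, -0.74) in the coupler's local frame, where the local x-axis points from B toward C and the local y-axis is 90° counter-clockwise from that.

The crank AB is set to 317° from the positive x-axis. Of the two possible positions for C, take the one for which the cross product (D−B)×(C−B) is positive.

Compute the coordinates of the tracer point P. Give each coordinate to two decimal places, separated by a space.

A=(0,0), D=(7.00,0)
B = A + 4.00·(cos317°, sin317°) = (2.9254, -2.7280)
|BD| = 4.9035
circle(B,8.00) ∩ circle(D,7.00): a=3.9813, h=6.9390
  candidates: C₊=(2.3733,5.2529) cross=34.025; C₋=(10.0941,-6.2791) cross=-34.025
  mode + wants cross > 0 → take C=(2.3733,5.2529) (cross=34.025)
ex = (C−B)/|BC| = (-0.0690,0.9976); ey = (-0.9976,-0.0690)
P = B + -2.31·ex + -0.74·ey = (3.8231,-4.9814)

3.82 -4.98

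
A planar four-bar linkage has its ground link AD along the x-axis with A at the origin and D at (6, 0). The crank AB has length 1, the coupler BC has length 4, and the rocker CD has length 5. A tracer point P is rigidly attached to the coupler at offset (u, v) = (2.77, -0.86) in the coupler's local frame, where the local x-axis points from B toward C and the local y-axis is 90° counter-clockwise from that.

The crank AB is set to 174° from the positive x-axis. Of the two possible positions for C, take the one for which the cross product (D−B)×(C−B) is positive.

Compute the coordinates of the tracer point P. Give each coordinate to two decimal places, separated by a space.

A=(0,0), D=(6.00,0)
B = A + 1.00·(cos174°, sin174°) = (-0.9945, 0.1045)
|BD| = 6.9953
circle(B,4.00) ∩ circle(D,5.00): a=2.8544, h=2.8023
  candidates: C₊=(1.9014,2.8638) cross=19.603; C₋=(1.8176,-2.7401) cross=-19.603
  mode + wants cross > 0 → take C=(1.9014,2.8638) (cross=19.603)
ex = (C−B)/|BC| = (0.7240,0.6898); ey = (-0.6898,0.7240)
P = B + 2.77·ex + -0.86·ey = (1.6041,1.3927)

1.60 1.39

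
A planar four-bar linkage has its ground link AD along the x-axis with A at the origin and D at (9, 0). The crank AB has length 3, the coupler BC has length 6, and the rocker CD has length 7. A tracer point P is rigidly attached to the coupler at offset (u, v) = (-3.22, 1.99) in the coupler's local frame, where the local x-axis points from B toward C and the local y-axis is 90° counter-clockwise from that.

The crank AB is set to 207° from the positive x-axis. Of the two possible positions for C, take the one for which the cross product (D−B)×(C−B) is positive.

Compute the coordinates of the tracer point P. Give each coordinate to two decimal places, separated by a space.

-6.45 -1.52

A=(0,0), D=(9.00,0)
B = A + 3.00·(cos207°, sin207°) = (-2.6730, -1.3620)
|BD| = 11.7522
circle(B,6.00) ∩ circle(D,7.00): a=5.3230, h=2.7687
  candidates: C₊=(2.2933,2.0049) cross=32.538; C₋=(2.9350,-3.4951) cross=-32.538
  mode + wants cross > 0 → take C=(2.2933,2.0049) (cross=32.538)
ex = (C−B)/|BC| = (0.8277,0.5611); ey = (-0.5611,0.8277)
P = B + -3.22·ex + 1.99·ey = (-6.4549,-1.5217)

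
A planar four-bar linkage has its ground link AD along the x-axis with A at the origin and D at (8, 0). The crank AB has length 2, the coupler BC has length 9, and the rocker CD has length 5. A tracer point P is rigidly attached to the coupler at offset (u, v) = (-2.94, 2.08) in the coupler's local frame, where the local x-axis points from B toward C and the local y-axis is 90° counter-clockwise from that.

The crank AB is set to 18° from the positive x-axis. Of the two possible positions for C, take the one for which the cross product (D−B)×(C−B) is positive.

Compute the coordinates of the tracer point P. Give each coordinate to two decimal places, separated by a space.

A=(0,0), D=(8.00,0)
B = A + 2.00·(cos18°, sin18°) = (1.9021, 0.6180)
|BD| = 6.1291
circle(B,9.00) ∩ circle(D,5.00): a=7.6329, h=4.7685
  candidates: C₊=(9.9770,4.5926) cross=29.227; C₋=(9.0153,-4.8958) cross=-29.227
  mode + wants cross > 0 → take C=(9.9770,4.5926) (cross=29.227)
ex = (C−B)/|BC| = (0.8972,0.4416); ey = (-0.4416,0.8972)
P = B + -2.94·ex + 2.08·ey = (-1.6542,1.1859)

-1.65 1.19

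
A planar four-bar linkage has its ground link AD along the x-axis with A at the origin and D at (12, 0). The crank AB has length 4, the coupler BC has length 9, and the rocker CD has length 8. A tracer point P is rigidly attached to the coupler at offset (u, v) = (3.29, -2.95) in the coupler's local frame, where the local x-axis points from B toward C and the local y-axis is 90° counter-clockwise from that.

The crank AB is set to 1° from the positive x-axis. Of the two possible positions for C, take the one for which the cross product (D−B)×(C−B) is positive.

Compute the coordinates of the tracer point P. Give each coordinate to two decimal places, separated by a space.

8.30 1.09

A=(0,0), D=(12.00,0)
B = A + 4.00·(cos1°, sin1°) = (3.9994, 0.0698)
|BD| = 8.0009
circle(B,9.00) ∩ circle(D,8.00): a=5.0628, h=7.4409
  candidates: C₊=(9.1270,7.4663) cross=59.534; C₋=(8.9971,-7.4150) cross=-59.534
  mode + wants cross > 0 → take C=(9.1270,7.4663) (cross=59.534)
ex = (C−B)/|BC| = (0.5697,0.8218); ey = (-0.8218,0.5697)
P = B + 3.29·ex + -2.95·ey = (8.2982,1.0929)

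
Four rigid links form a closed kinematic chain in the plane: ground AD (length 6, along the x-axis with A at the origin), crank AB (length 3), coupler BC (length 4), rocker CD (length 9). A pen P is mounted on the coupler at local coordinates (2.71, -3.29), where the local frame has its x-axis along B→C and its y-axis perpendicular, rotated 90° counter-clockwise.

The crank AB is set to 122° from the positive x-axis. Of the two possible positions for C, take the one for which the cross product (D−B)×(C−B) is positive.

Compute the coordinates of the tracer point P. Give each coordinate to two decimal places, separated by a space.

2.37 4.13

A=(0,0), D=(6.00,0)
B = A + 3.00·(cos122°, sin122°) = (-1.5898, 2.5441)
|BD| = 8.0048
circle(B,4.00) ∩ circle(D,9.00): a=-0.0576, h=3.9996
  candidates: C₊=(-0.3732,6.3547) cross=32.016; C₋=(-2.9156,-1.2297) cross=-32.016
  mode + wants cross > 0 → take C=(-0.3732,6.3547) (cross=32.016)
ex = (C−B)/|BC| = (0.3041,0.9526); ey = (-0.9526,0.3041)
P = B + 2.71·ex + -3.29·ey = (2.3686,4.1252)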